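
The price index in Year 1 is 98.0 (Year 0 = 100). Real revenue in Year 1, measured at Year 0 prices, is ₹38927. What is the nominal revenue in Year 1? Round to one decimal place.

38148.5

Nominal = Real × (Index/100) = 38927 × (98.0/100)
        = 38927 × 0.980 = 38148.4600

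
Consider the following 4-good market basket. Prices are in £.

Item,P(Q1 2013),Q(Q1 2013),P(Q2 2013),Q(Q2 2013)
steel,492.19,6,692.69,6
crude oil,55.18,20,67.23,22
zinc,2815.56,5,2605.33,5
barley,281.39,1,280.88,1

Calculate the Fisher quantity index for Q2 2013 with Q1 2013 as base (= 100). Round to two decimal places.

100.66

Laspeyres component (base-period weights):
ΣP(Q1 2013)Q(Q2 2013) = 492.19×6 + 55.18×22 + 2815.56×5 + 281.39×1 = 2953.14 + 1213.96 + 14077.8 + 281.39 = 18526.29
ΣP(Q1 2013)Q(Q1 2013) = 492.19×6 + 55.18×20 + 2815.56×5 + 281.39×1 = 2953.14 + 1103.6 + 14077.8 + 281.39 = 18415.93
L = 18526.29 / 18415.93 × 100 = 100.5993
Paasche component (current-period weights):
ΣP(Q2 2013)Q(Q2 2013) = 692.69×6 + 67.23×22 + 2605.33×5 + 280.88×1 = 4156.14 + 1479.06 + 13026.65 + 280.88 = 18942.73
ΣP(Q2 2013)Q(Q1 2013) = 692.69×6 + 67.23×20 + 2605.33×5 + 280.88×1 = 4156.14 + 1344.6 + 13026.65 + 280.88 = 18808.27
P = 18942.73 / 18808.27 × 100 = 100.7149
Fisher = √(L × P) = √(100.5993 × 100.7149) = 100.6571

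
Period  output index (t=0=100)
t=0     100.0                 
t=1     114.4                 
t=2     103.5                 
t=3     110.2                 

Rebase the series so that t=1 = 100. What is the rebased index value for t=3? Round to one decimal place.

96.3

Rebased(t=3) = 110.2 / 114.4 × 100 = 96.3287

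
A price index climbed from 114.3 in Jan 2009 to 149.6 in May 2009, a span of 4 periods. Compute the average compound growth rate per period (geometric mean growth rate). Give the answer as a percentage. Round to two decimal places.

6.96%

Growth factor = (149.6/114.3)^(1/4) = (1.308836)^(1/4) = 1.069600
Growth rate = 1.069600 − 1 = 0.069600 = 6.9600%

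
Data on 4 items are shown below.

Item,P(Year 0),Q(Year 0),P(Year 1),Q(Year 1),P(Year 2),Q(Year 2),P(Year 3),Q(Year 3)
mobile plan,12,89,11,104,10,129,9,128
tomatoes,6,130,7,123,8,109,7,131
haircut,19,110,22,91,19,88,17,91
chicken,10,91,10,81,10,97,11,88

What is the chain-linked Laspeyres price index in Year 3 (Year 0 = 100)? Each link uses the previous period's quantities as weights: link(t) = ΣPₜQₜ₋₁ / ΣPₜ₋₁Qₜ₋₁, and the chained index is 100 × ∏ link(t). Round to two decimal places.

Link Year 0→Year 1:
ΣP(Year 1)Q(Year 0) = 11×89 + 7×130 + 22×110 + 10×91 = 979 + 910 + 2420 + 910 = 5219
ΣP(Year 0)Q(Year 0) = 12×89 + 6×130 + 19×110 + 10×91 = 1068 + 780 + 2090 + 910 = 4848
link = 5219/4848 = 1.076526
Link Year 1→Year 2:
ΣP(Year 2)Q(Year 1) = 10×104 + 8×123 + 19×91 + 10×81 = 1040 + 984 + 1729 + 810 = 4563
ΣP(Year 1)Q(Year 1) = 11×104 + 7×123 + 22×91 + 10×81 = 1144 + 861 + 2002 + 810 = 4817
link = 4563/4817 = 0.947270
Link Year 2→Year 3:
ΣP(Year 3)Q(Year 2) = 9×129 + 7×109 + 17×88 + 11×97 = 1161 + 763 + 1496 + 1067 = 4487
ΣP(Year 2)Q(Year 2) = 10×129 + 8×109 + 19×88 + 10×97 = 1290 + 872 + 1672 + 970 = 4804
link = 4487/4804 = 0.934013
Chained index = 100 × 1.076526 × 0.947270 × 0.934013 = 95.2471

95.25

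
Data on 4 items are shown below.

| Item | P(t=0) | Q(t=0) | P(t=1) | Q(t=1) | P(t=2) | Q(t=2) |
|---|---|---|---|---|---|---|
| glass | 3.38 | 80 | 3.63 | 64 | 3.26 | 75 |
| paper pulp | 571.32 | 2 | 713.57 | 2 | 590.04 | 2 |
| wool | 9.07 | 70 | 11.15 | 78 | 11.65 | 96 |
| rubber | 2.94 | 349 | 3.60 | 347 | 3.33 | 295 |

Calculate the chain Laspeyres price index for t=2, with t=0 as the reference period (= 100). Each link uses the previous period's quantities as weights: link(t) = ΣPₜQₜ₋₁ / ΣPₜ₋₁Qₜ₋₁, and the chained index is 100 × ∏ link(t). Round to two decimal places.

111.62

Link t=0→t=1:
ΣP(t=1)Q(t=0) = 3.63×80 + 713.57×2 + 11.15×70 + 3.60×349 = 290.4 + 1427.14 + 780.5 + 1256.4 = 3754.44
ΣP(t=0)Q(t=0) = 3.38×80 + 571.32×2 + 9.07×70 + 2.94×349 = 270.4 + 1142.64 + 634.9 + 1026.06 = 3074
link = 3754.44/3074 = 1.221353
Link t=1→t=2:
ΣP(t=2)Q(t=1) = 3.26×64 + 590.04×2 + 11.65×78 + 3.33×347 = 208.64 + 1180.08 + 908.7 + 1155.51 = 3452.93
ΣP(t=1)Q(t=1) = 3.63×64 + 713.57×2 + 11.15×78 + 3.60×347 = 232.32 + 1427.14 + 869.7 + 1249.2 = 3778.36
link = 3452.93/3778.36 = 0.913870
Chained index = 100 × 1.221353 × 0.913870 = 111.6158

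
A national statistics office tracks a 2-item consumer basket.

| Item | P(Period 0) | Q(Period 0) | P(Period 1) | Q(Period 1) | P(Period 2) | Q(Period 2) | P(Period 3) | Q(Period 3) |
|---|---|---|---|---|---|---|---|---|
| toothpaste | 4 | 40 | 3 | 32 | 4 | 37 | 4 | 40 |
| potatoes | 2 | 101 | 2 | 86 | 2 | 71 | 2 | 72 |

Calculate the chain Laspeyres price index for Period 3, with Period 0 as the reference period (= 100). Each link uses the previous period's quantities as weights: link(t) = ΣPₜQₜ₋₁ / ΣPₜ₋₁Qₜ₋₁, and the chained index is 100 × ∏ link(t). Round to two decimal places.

99.57

Link Period 0→Period 1:
ΣP(Period 1)Q(Period 0) = 3×40 + 2×101 = 120 + 202 = 322
ΣP(Period 0)Q(Period 0) = 4×40 + 2×101 = 160 + 202 = 362
link = 322/362 = 0.889503
Link Period 1→Period 2:
ΣP(Period 2)Q(Period 1) = 4×32 + 2×86 = 128 + 172 = 300
ΣP(Period 1)Q(Period 1) = 3×32 + 2×86 = 96 + 172 = 268
link = 300/268 = 1.119403
Link Period 2→Period 3:
ΣP(Period 3)Q(Period 2) = 4×37 + 2×71 = 148 + 142 = 290
ΣP(Period 2)Q(Period 2) = 4×37 + 2×71 = 148 + 142 = 290
link = 290/290 = 1.000000
Chained index = 100 × 0.889503 × 1.119403 × 1.000000 = 99.5712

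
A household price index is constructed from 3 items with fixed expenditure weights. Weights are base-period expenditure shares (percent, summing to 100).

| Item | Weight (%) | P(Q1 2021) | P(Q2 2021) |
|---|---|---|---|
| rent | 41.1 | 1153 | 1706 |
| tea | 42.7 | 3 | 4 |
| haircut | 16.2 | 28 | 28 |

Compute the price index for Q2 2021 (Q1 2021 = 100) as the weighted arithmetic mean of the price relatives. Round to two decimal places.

rent: 41.1 × (1706/1153) = 41.1 × 1.479618 = 60.8123
tea: 42.7 × (4/3) = 42.7 × 1.333333 = 56.9333
haircut: 16.2 × (28/28) = 16.2 × 1.000000 = 16.2000
Index = Σ wᵢ·(p₁ᵢ/p₀ᵢ) = 60.8123 + 56.9333 + 16.2000 = 133.9456

133.95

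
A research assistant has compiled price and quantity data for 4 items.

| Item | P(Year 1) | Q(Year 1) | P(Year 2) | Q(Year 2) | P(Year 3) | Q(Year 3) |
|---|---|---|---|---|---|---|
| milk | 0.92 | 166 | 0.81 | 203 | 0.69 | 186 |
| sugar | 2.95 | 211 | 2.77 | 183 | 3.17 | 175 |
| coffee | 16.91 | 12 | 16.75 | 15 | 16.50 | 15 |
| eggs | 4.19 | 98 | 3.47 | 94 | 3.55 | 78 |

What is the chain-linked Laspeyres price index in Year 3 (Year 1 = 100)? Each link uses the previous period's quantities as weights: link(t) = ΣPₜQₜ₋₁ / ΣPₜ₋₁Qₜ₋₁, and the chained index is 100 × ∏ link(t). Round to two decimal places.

Link Year 1→Year 2:
ΣP(Year 2)Q(Year 1) = 0.81×166 + 2.77×211 + 16.75×12 + 3.47×98 = 134.46 + 584.47 + 201 + 340.06 = 1259.99
ΣP(Year 1)Q(Year 1) = 0.92×166 + 2.95×211 + 16.91×12 + 4.19×98 = 152.72 + 622.45 + 202.92 + 410.62 = 1388.71
link = 1259.99/1388.71 = 0.907310
Link Year 2→Year 3:
ΣP(Year 3)Q(Year 2) = 0.69×203 + 3.17×183 + 16.50×15 + 3.55×94 = 140.07 + 580.11 + 247.5 + 333.7 = 1301.38
ΣP(Year 2)Q(Year 2) = 0.81×203 + 2.77×183 + 16.75×15 + 3.47×94 = 164.43 + 506.91 + 251.25 + 326.18 = 1248.77
link = 1301.38/1248.77 = 1.042129
Chained index = 100 × 0.907310 × 1.042129 = 94.5534

94.55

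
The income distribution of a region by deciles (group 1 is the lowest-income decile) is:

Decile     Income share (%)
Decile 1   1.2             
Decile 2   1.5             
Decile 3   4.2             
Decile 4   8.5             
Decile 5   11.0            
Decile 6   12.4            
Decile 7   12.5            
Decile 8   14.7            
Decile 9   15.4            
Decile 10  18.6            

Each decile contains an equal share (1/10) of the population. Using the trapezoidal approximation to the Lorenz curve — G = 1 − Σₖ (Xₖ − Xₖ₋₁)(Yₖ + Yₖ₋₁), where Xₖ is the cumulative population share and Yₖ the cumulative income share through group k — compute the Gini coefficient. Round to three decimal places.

Cumulative income shares Yₖ: 0.0120, 0.0270, 0.0690, 0.1540, 0.2640, 0.3880, 0.5130, 0.6600, 0.8140, 1.0000
Σ (Xₖ−Xₖ₋₁)(Yₖ+Yₖ₋₁) = (1/10)(0.0120+0.0000) + (1/10)(0.0270+0.0120) + (1/10)(0.0690+0.0270) + (1/10)(0.1540+0.0690) + (1/10)(0.2640+0.1540) + (1/10)(0.3880+0.2640) + (1/10)(0.5130+0.3880) + (1/10)(0.6600+0.5130) + (1/10)(0.8140+0.6600) + (1/10)(1.0000+0.8140)
  = 0.0012 + 0.0039 + 0.0096 + 0.0223 + 0.0418 + 0.0652 + 0.0901 + 0.1173 + 0.1474 + 0.1814 = 0.6802
G = 1 − 0.6802 = 0.3198

0.320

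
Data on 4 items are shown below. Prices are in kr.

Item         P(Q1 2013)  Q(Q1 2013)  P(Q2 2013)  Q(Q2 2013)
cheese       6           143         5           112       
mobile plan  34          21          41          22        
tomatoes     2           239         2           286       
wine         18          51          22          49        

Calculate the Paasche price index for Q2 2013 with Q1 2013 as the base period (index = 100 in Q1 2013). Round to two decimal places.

Paasche price index uses current-period quantities as weights.
ΣP(Q2 2013)·Q(Q2 2013) = 5×112 + 41×22 + 2×286 + 22×49 = 560 + 902 + 572 + 1078 = 3112
ΣP(Q1 2013)·Q(Q2 2013) = 6×112 + 34×22 + 2×286 + 18×49 = 672 + 748 + 572 + 882 = 2874
Index = 3112 / 2874 × 100 = 108.2811

108.28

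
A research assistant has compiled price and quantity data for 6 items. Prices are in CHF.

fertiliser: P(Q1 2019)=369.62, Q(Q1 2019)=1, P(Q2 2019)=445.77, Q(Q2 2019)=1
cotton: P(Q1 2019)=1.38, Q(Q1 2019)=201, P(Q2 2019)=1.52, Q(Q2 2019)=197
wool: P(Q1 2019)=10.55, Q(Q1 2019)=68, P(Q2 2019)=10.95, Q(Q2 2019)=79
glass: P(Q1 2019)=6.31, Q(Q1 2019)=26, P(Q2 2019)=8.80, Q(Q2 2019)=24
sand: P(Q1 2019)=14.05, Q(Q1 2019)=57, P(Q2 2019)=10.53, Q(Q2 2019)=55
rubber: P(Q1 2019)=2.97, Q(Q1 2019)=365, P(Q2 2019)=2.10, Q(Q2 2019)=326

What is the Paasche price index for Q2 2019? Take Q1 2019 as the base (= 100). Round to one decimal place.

91.6

Paasche price index uses current-period quantities as weights.
ΣP(Q2 2019)·Q(Q2 2019) = 445.77×1 + 1.52×197 + 10.95×79 + 8.80×24 + 10.53×55 + 2.10×326 = 445.77 + 299.44 + 865.05 + 211.2 + 579.15 + 684.6 = 3085.21
ΣP(Q1 2019)·Q(Q2 2019) = 369.62×1 + 1.38×197 + 10.55×79 + 6.31×24 + 14.05×55 + 2.97×326 = 369.62 + 271.86 + 833.45 + 151.44 + 772.75 + 968.22 = 3367.34
Index = 3085.21 / 3367.34 × 100 = 91.6216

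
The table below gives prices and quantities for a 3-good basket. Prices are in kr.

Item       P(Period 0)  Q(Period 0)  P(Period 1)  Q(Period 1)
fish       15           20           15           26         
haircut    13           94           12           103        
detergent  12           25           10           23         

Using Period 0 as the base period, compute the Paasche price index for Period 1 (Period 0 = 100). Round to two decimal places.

Paasche price index uses current-period quantities as weights.
ΣP(Period 1)·Q(Period 1) = 15×26 + 12×103 + 10×23 = 390 + 1236 + 230 = 1856
ΣP(Period 0)·Q(Period 1) = 15×26 + 13×103 + 12×23 = 390 + 1339 + 276 = 2005
Index = 1856 / 2005 × 100 = 92.5686

92.57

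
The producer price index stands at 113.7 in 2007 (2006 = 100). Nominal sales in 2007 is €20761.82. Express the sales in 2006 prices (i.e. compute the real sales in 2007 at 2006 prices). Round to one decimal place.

Real = Nominal ÷ (Index/100) = 20761.82 ÷ (113.7/100)
     = 20761.82 ÷ 1.137 = 18260.1759

18260.2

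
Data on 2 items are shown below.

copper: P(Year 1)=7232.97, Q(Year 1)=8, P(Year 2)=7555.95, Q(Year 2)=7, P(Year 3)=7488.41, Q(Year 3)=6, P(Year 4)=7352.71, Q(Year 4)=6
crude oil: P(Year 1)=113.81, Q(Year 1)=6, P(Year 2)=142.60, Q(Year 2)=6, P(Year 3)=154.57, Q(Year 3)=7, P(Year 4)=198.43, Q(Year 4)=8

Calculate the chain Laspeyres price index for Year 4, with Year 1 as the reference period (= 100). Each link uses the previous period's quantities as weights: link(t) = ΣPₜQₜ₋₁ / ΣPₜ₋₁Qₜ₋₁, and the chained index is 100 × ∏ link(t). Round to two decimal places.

Link Year 1→Year 2:
ΣP(Year 2)Q(Year 1) = 7555.95×8 + 142.60×6 = 60447.6 + 855.6 = 61303.2
ΣP(Year 1)Q(Year 1) = 7232.97×8 + 113.81×6 = 57863.76 + 682.86 = 58546.62
link = 61303.2/58546.62 = 1.047084
Link Year 2→Year 3:
ΣP(Year 3)Q(Year 2) = 7488.41×7 + 154.57×6 = 52418.87 + 927.42 = 53346.29
ΣP(Year 2)Q(Year 2) = 7555.95×7 + 142.60×6 = 52891.65 + 855.6 = 53747.25
link = 53346.29/53747.25 = 0.992540
Link Year 3→Year 4:
ΣP(Year 4)Q(Year 3) = 7352.71×6 + 198.43×7 = 44116.26 + 1389.01 = 45505.27
ΣP(Year 3)Q(Year 3) = 7488.41×6 + 154.57×7 = 44930.46 + 1081.99 = 46012.45
link = 45505.27/46012.45 = 0.988977
Chained index = 100 × 1.047084 × 0.992540 × 0.988977 = 102.7817

102.78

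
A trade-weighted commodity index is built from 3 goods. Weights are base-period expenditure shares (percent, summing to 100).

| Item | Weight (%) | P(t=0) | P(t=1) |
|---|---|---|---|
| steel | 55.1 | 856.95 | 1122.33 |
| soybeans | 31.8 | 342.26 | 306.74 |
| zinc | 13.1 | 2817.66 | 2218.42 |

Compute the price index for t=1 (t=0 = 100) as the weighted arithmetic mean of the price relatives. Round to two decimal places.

110.98

steel: 55.1 × (1122.33/856.95) = 55.1 × 1.309680 = 72.1634
soybeans: 31.8 × (306.74/342.26) = 31.8 × 0.896219 = 28.4998
zinc: 13.1 × (2218.42/2817.66) = 13.1 × 0.787327 = 10.3140
Index = Σ wᵢ·(p₁ᵢ/p₀ᵢ) = 72.1634 + 28.4998 + 10.3140 = 110.9771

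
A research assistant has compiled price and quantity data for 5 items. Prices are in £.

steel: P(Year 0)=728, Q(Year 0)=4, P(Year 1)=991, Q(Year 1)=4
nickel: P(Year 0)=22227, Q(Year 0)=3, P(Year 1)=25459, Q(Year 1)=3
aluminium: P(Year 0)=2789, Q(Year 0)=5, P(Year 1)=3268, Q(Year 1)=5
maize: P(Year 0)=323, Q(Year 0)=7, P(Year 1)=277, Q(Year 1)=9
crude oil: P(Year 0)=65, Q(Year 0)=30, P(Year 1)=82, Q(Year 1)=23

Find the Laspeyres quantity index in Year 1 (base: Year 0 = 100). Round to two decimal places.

Laspeyres quantity index uses base-period prices as weights.
ΣP(Year 0)·Q(Year 1) = 728×4 + 22227×3 + 2789×5 + 323×9 + 65×23 = 2912 + 66681 + 13945 + 2907 + 1495 = 87940
ΣP(Year 0)·Q(Year 0) = 728×4 + 22227×3 + 2789×5 + 323×7 + 65×30 = 2912 + 66681 + 13945 + 2261 + 1950 = 87749
Index = 87940 / 87749 × 100 = 100.2177

100.22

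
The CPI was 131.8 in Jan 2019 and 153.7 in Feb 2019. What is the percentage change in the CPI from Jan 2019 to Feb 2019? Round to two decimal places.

Change = (153.7 − 131.8) / 131.8 × 100
       = 21.9 / 131.8 × 100 = 16.6161%

16.62%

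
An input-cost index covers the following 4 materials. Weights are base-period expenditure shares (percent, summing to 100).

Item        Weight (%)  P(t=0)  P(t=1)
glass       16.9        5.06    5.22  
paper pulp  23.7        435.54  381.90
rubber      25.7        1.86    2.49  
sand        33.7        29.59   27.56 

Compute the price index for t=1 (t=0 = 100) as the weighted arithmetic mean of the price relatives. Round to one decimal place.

glass: 16.9 × (5.22/5.06) = 16.9 × 1.031621 = 17.4344
paper pulp: 23.7 × (381.90/435.54) = 23.7 × 0.876843 = 20.7812
rubber: 25.7 × (2.49/1.86) = 25.7 × 1.338710 = 34.4048
sand: 33.7 × (27.56/29.59) = 33.7 × 0.931396 = 31.3880
Index = Σ wᵢ·(p₁ᵢ/p₀ᵢ) = 17.4344 + 20.7812 + 34.4048 + 31.3880 = 104.0084

104.0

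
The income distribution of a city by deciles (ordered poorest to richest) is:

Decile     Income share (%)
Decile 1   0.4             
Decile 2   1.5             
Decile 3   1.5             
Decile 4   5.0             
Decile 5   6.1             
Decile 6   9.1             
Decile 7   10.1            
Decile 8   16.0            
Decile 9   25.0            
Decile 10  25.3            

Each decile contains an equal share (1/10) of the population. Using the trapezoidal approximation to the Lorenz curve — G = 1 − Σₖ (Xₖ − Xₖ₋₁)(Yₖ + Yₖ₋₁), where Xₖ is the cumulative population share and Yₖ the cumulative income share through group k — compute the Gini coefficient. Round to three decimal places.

0.479

Cumulative income shares Yₖ: 0.0040, 0.0190, 0.0340, 0.0840, 0.1450, 0.2360, 0.3370, 0.4970, 0.7470, 1.0000
Σ (Xₖ−Xₖ₋₁)(Yₖ+Yₖ₋₁) = (1/10)(0.0040+0.0000) + (1/10)(0.0190+0.0040) + (1/10)(0.0340+0.0190) + (1/10)(0.0840+0.0340) + (1/10)(0.1450+0.0840) + (1/10)(0.2360+0.1450) + (1/10)(0.3370+0.2360) + (1/10)(0.4970+0.3370) + (1/10)(0.7470+0.4970) + (1/10)(1.0000+0.7470)
  = 0.0004 + 0.0023 + 0.0053 + 0.0118 + 0.0229 + 0.0381 + 0.0573 + 0.0834 + 0.1244 + 0.1747 = 0.5206
G = 1 − 0.5206 = 0.4794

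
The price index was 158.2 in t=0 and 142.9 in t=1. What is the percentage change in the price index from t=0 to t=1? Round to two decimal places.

Change = (142.9 − 158.2) / 158.2 × 100
       = -15.3 / 158.2 × 100 = -9.6713%

-9.67%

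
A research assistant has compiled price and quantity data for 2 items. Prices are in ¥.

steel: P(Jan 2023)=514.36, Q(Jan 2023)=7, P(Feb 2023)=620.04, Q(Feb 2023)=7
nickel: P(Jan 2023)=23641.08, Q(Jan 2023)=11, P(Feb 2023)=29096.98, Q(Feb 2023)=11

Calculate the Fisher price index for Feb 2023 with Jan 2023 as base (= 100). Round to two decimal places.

Laspeyres component (base-period weights):
ΣP(Feb 2023)Q(Jan 2023) = 620.04×7 + 29096.98×11 = 4340.28 + 320066.78 = 324407.06
ΣP(Jan 2023)Q(Jan 2023) = 514.36×7 + 23641.08×11 = 3600.52 + 260051.88 = 263652.4
L = 324407.06 / 263652.4 × 100 = 123.0435
Paasche component (current-period weights):
ΣP(Feb 2023)Q(Feb 2023) = 620.04×7 + 29096.98×11 = 4340.28 + 320066.78 = 324407.06
ΣP(Jan 2023)Q(Feb 2023) = 514.36×7 + 23641.08×11 = 3600.52 + 260051.88 = 263652.4
P = 324407.06 / 263652.4 × 100 = 123.0435
Fisher = √(L × P) = √(123.0435 × 123.0435) = 123.0435

123.04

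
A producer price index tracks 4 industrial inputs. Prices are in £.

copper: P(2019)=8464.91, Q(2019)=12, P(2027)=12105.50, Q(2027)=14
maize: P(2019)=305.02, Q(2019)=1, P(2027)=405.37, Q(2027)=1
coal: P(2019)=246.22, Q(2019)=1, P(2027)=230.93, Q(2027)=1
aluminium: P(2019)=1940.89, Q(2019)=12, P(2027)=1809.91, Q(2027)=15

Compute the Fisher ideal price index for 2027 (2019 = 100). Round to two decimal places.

133.39

Laspeyres component (base-period weights):
ΣP(2027)Q(2019) = 12105.50×12 + 405.37×1 + 230.93×1 + 1809.91×12 = 145266 + 405.37 + 230.93 + 21718.92 = 167621.22
ΣP(2019)Q(2019) = 8464.91×12 + 305.02×1 + 246.22×1 + 1940.89×12 = 101578.92 + 305.02 + 246.22 + 23290.68 = 125420.84
L = 167621.22 / 125420.84 × 100 = 133.6470
Paasche component (current-period weights):
ΣP(2027)Q(2027) = 12105.50×14 + 405.37×1 + 230.93×1 + 1809.91×15 = 169477 + 405.37 + 230.93 + 27148.65 = 197261.95
ΣP(2019)Q(2027) = 8464.91×14 + 305.02×1 + 246.22×1 + 1940.89×15 = 118508.74 + 305.02 + 246.22 + 29113.35 = 148173.33
P = 197261.95 / 148173.33 × 100 = 133.1292
Fisher = √(L × P) = √(133.6470 × 133.1292) = 133.3879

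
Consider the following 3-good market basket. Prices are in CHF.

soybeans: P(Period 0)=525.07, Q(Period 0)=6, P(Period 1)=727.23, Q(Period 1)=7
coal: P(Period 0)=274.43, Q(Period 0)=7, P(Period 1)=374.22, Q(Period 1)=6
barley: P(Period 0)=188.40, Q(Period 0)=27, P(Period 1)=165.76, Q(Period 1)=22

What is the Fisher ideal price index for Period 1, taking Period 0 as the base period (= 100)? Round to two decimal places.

114.39

Laspeyres component (base-period weights):
ΣP(Period 1)Q(Period 0) = 727.23×6 + 374.22×7 + 165.76×27 = 4363.38 + 2619.54 + 4475.52 = 11458.44
ΣP(Period 0)Q(Period 0) = 525.07×6 + 274.43×7 + 188.40×27 = 3150.42 + 1921.01 + 5086.8 = 10158.23
L = 11458.44 / 10158.23 × 100 = 112.7996
Paasche component (current-period weights):
ΣP(Period 1)Q(Period 1) = 727.23×7 + 374.22×6 + 165.76×22 = 5090.61 + 2245.32 + 3646.72 = 10982.65
ΣP(Period 0)Q(Period 1) = 525.07×7 + 274.43×6 + 188.40×22 = 3675.49 + 1646.58 + 4144.8 = 9466.87
P = 10982.65 / 9466.87 × 100 = 116.0114
Fisher = √(L × P) = √(112.7996 × 116.0114) = 114.3942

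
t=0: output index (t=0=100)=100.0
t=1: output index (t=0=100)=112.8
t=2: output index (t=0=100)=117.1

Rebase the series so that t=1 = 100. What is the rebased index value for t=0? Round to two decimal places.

88.65

Rebased(t=0) = 100.0 / 112.8 × 100 = 88.6525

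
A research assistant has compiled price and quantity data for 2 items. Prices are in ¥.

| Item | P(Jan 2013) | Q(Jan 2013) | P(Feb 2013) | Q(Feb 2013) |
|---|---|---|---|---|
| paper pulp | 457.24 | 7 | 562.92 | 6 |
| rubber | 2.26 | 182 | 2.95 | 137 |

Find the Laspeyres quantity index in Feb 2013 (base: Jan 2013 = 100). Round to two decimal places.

Laspeyres quantity index uses base-period prices as weights.
ΣP(Jan 2013)·Q(Feb 2013) = 457.24×6 + 2.26×137 = 2743.44 + 309.62 = 3053.06
ΣP(Jan 2013)·Q(Jan 2013) = 457.24×7 + 2.26×182 = 3200.68 + 411.32 = 3612
Index = 3053.06 / 3612 × 100 = 84.5255

84.53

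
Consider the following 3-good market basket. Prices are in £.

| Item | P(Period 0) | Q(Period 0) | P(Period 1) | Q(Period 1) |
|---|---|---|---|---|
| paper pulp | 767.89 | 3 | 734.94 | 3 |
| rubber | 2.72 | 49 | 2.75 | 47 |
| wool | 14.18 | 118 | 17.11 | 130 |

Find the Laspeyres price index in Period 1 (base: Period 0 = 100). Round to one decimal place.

Laspeyres price index uses base-period quantities as weights.
ΣP(Period 1)·Q(Period 0) = 734.94×3 + 2.75×49 + 17.11×118 = 2204.82 + 134.75 + 2018.98 = 4358.55
ΣP(Period 0)·Q(Period 0) = 767.89×3 + 2.72×49 + 14.18×118 = 2303.67 + 133.28 + 1673.24 = 4110.19
Index = 4358.55 / 4110.19 × 100 = 106.0425

106.0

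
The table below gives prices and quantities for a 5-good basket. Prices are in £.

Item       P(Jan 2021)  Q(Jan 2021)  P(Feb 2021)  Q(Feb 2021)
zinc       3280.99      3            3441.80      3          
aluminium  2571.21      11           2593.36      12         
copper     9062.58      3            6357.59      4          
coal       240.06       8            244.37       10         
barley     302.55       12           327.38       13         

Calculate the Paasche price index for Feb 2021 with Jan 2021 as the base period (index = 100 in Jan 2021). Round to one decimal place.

88.3

Paasche price index uses current-period quantities as weights.
ΣP(Feb 2021)·Q(Feb 2021) = 3441.80×3 + 2593.36×12 + 6357.59×4 + 244.37×10 + 327.38×13 = 10325.4 + 31120.32 + 25430.36 + 2443.7 + 4255.94 = 73575.72
ΣP(Jan 2021)·Q(Feb 2021) = 3280.99×3 + 2571.21×12 + 9062.58×4 + 240.06×10 + 302.55×13 = 9842.97 + 30854.52 + 36250.32 + 2400.6 + 3933.15 = 83281.56
Index = 73575.72 / 83281.56 × 100 = 88.3458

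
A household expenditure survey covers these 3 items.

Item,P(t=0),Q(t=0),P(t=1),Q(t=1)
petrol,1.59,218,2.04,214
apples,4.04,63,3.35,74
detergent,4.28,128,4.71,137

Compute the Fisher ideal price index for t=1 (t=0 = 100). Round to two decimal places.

Laspeyres component (base-period weights):
ΣP(t=1)Q(t=0) = 2.04×218 + 3.35×63 + 4.71×128 = 444.72 + 211.05 + 602.88 = 1258.65
ΣP(t=0)Q(t=0) = 1.59×218 + 4.04×63 + 4.28×128 = 346.62 + 254.52 + 547.84 = 1148.98
L = 1258.65 / 1148.98 × 100 = 109.5450
Paasche component (current-period weights):
ΣP(t=1)Q(t=1) = 2.04×214 + 3.35×74 + 4.71×137 = 436.56 + 247.9 + 645.27 = 1329.73
ΣP(t=0)Q(t=1) = 1.59×214 + 4.04×74 + 4.28×137 = 340.26 + 298.96 + 586.36 = 1225.58
P = 1329.73 / 1225.58 × 100 = 108.4980
Fisher = √(L × P) = √(109.5450 × 108.4980) = 109.0202

109.02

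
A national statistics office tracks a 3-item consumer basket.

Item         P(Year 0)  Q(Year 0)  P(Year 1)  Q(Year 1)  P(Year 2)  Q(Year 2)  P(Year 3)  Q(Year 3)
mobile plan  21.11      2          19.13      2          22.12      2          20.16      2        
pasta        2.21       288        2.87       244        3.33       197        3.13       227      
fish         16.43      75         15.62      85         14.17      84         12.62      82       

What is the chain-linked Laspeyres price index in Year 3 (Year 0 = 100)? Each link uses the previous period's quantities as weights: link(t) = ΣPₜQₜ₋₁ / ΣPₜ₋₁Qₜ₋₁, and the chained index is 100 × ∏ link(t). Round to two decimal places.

Link Year 0→Year 1:
ΣP(Year 1)Q(Year 0) = 19.13×2 + 2.87×288 + 15.62×75 = 38.26 + 826.56 + 1171.5 = 2036.32
ΣP(Year 0)Q(Year 0) = 21.11×2 + 2.21×288 + 16.43×75 = 42.22 + 636.48 + 1232.25 = 1910.95
link = 2036.32/1910.95 = 1.065606
Link Year 1→Year 2:
ΣP(Year 2)Q(Year 1) = 22.12×2 + 3.33×244 + 14.17×85 = 44.24 + 812.52 + 1204.45 = 2061.21
ΣP(Year 1)Q(Year 1) = 19.13×2 + 2.87×244 + 15.62×85 = 38.26 + 700.28 + 1327.7 = 2066.24
link = 2061.21/2066.24 = 0.997566
Link Year 2→Year 3:
ΣP(Year 3)Q(Year 2) = 20.16×2 + 3.13×197 + 12.62×84 = 40.32 + 616.61 + 1060.08 = 1717.01
ΣP(Year 2)Q(Year 2) = 22.12×2 + 3.33×197 + 14.17×84 = 44.24 + 656.01 + 1190.28 = 1890.53
link = 1717.01/1890.53 = 0.908216
Chained index = 100 × 1.065606 × 0.997566 × 0.908216 = 96.5445

96.54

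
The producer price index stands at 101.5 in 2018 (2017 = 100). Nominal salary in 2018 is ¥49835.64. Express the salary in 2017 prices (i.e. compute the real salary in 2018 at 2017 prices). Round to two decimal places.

Real = Nominal ÷ (Index/100) = 49835.64 ÷ (101.5/100)
     = 49835.64 ÷ 1.015 = 49099.1527

49099.15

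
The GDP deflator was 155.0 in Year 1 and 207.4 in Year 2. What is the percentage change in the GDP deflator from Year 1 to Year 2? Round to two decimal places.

33.81%

Change = (207.4 − 155.0) / 155.0 × 100
       = 52.4 / 155.0 × 100 = 33.8065%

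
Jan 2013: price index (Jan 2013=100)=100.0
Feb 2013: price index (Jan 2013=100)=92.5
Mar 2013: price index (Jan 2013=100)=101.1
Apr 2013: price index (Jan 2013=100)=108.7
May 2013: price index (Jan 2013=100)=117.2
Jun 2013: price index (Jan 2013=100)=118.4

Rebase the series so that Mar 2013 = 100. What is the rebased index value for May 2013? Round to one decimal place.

Rebased(May 2013) = 117.2 / 101.1 × 100 = 115.9248

115.9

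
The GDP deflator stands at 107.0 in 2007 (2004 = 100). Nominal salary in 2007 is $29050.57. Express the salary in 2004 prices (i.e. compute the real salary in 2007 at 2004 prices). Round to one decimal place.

Real = Nominal ÷ (Index/100) = 29050.57 ÷ (107.0/100)
     = 29050.57 ÷ 1.070 = 27150.0654

27150.1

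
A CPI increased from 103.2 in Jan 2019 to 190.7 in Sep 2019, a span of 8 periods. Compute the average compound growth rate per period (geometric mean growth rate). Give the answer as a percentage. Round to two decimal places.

Growth factor = (190.7/103.2)^(1/8) = (1.847868)^(1/8) = 1.079777
Growth rate = 1.079777 − 1 = 0.079777 = 7.9777%

7.98%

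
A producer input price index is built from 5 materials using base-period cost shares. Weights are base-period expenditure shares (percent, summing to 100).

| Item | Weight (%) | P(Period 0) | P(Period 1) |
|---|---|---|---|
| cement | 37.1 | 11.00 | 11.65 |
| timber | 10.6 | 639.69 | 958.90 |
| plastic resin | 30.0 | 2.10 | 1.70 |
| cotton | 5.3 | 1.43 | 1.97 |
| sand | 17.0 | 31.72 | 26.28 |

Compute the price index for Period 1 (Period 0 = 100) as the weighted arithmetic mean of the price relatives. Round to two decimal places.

100.85

cement: 37.1 × (11.65/11.00) = 37.1 × 1.059091 = 39.2923
timber: 10.6 × (958.90/639.69) = 10.6 × 1.499007 = 15.8895
plastic resin: 30.0 × (1.70/2.10) = 30.0 × 0.809524 = 24.2857
cotton: 5.3 × (1.97/1.43) = 5.3 × 1.377622 = 7.3014
sand: 17.0 × (26.28/31.72) = 17.0 × 0.828499 = 14.0845
Index = Σ wᵢ·(p₁ᵢ/p₀ᵢ) = 39.2923 + 15.8895 + 24.2857 + 7.3014 + 14.0845 = 100.8534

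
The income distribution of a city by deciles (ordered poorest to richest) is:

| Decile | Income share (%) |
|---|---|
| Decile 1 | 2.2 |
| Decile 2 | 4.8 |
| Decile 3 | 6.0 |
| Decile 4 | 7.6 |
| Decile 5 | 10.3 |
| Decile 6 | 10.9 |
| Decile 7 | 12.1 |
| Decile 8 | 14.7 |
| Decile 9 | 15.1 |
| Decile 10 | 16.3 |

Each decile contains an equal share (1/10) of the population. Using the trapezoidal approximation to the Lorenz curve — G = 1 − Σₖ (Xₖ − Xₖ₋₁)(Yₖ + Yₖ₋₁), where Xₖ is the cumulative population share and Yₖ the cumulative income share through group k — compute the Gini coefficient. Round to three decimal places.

Cumulative income shares Yₖ: 0.0220, 0.0700, 0.1300, 0.2060, 0.3090, 0.4180, 0.5390, 0.6860, 0.8370, 1.0000
Σ (Xₖ−Xₖ₋₁)(Yₖ+Yₖ₋₁) = (1/10)(0.0220+0.0000) + (1/10)(0.0700+0.0220) + (1/10)(0.1300+0.0700) + (1/10)(0.2060+0.1300) + (1/10)(0.3090+0.2060) + (1/10)(0.4180+0.3090) + (1/10)(0.5390+0.4180) + (1/10)(0.6860+0.5390) + (1/10)(0.8370+0.6860) + (1/10)(1.0000+0.8370)
  = 0.0022 + 0.0092 + 0.0200 + 0.0336 + 0.0515 + 0.0727 + 0.0957 + 0.1225 + 0.1523 + 0.1837 = 0.7434
G = 1 − 0.7434 = 0.2566

0.257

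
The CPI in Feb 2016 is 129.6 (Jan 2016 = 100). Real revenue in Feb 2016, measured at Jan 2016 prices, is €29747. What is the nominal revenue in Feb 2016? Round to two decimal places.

38552.11

Nominal = Real × (Index/100) = 29747 × (129.6/100)
        = 29747 × 1.296 = 38552.1120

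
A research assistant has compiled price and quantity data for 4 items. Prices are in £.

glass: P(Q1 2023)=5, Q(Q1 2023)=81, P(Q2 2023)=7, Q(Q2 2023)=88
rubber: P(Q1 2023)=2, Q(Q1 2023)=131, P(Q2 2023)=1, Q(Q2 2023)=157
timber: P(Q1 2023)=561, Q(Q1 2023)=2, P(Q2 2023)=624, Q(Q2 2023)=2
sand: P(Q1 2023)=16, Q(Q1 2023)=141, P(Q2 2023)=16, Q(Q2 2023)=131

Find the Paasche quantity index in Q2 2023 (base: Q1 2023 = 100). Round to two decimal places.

Paasche quantity index uses current-period prices as weights.
ΣP(Q2 2023)·Q(Q2 2023) = 7×88 + 1×157 + 624×2 + 16×131 = 616 + 157 + 1248 + 2096 = 4117
ΣP(Q2 2023)·Q(Q1 2023) = 7×81 + 1×131 + 624×2 + 16×141 = 567 + 131 + 1248 + 2256 = 4202
Index = 4117 / 4202 × 100 = 97.9772

97.98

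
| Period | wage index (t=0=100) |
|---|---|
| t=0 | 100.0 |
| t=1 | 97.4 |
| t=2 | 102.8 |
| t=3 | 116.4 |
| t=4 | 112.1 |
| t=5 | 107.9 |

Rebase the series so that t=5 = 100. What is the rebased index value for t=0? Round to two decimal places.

92.68

Rebased(t=0) = 100.0 / 107.9 × 100 = 92.6784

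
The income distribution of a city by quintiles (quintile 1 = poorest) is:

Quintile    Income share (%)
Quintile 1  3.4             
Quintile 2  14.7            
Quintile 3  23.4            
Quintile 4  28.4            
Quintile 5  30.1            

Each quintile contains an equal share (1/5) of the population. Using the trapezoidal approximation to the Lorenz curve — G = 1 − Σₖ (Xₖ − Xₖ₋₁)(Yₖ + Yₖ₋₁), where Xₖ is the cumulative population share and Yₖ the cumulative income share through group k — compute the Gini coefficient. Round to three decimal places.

Cumulative income shares Yₖ: 0.0340, 0.1810, 0.4150, 0.6990, 1.0000
Σ (Xₖ−Xₖ₋₁)(Yₖ+Yₖ₋₁) = (1/5)(0.0340+0.0000) + (1/5)(0.1810+0.0340) + (1/5)(0.4150+0.1810) + (1/5)(0.6990+0.4150) + (1/5)(1.0000+0.6990)
  = 0.0068 + 0.0430 + 0.1192 + 0.2228 + 0.3398 = 0.7316
G = 1 − 0.7316 = 0.2684

0.268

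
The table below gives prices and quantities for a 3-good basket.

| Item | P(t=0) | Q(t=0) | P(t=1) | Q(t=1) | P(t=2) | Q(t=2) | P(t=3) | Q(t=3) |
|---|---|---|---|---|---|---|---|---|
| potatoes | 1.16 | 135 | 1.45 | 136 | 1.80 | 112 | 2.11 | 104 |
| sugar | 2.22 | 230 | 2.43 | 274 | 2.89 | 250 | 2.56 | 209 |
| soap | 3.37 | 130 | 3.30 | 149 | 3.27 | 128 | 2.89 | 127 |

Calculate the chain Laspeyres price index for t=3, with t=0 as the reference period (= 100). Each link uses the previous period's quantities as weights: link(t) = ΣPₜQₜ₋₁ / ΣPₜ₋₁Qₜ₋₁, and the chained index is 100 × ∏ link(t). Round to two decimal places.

Link t=0→t=1:
ΣP(t=1)Q(t=0) = 1.45×135 + 2.43×230 + 3.30×130 = 195.75 + 558.9 + 429 = 1183.65
ΣP(t=0)Q(t=0) = 1.16×135 + 2.22×230 + 3.37×130 = 156.6 + 510.6 + 438.1 = 1105.3
link = 1183.65/1105.3 = 1.070886
Link t=1→t=2:
ΣP(t=2)Q(t=1) = 1.80×136 + 2.89×274 + 3.27×149 = 244.8 + 791.86 + 487.23 = 1523.89
ΣP(t=1)Q(t=1) = 1.45×136 + 2.43×274 + 3.30×149 = 197.2 + 665.82 + 491.7 = 1354.72
link = 1523.89/1354.72 = 1.124875
Link t=2→t=3:
ΣP(t=3)Q(t=2) = 2.11×112 + 2.56×250 + 2.89×128 = 236.32 + 640 + 369.92 = 1246.24
ΣP(t=2)Q(t=2) = 1.80×112 + 2.89×250 + 3.27×128 = 201.6 + 722.5 + 418.56 = 1342.66
link = 1246.24/1342.66 = 0.928187
Chained index = 100 × 1.070886 × 1.124875 × 0.928187 = 111.8106

111.81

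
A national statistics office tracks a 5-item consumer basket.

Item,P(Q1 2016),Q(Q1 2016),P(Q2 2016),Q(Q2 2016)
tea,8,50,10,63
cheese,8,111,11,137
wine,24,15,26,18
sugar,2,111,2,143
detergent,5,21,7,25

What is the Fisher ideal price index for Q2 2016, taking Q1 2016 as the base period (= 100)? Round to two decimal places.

Laspeyres component (base-period weights):
ΣP(Q2 2016)Q(Q1 2016) = 10×50 + 11×111 + 26×15 + 2×111 + 7×21 = 500 + 1221 + 390 + 222 + 147 = 2480
ΣP(Q1 2016)Q(Q1 2016) = 8×50 + 8×111 + 24×15 + 2×111 + 5×21 = 400 + 888 + 360 + 222 + 105 = 1975
L = 2480 / 1975 × 100 = 125.5696
Paasche component (current-period weights):
ΣP(Q2 2016)Q(Q2 2016) = 10×63 + 11×137 + 26×18 + 2×143 + 7×25 = 630 + 1507 + 468 + 286 + 175 = 3066
ΣP(Q1 2016)Q(Q2 2016) = 8×63 + 8×137 + 24×18 + 2×143 + 5×25 = 504 + 1096 + 432 + 286 + 125 = 2443
P = 3066 / 2443 × 100 = 125.5014
Fisher = √(L × P) = √(125.5696 × 125.5014) = 125.5355

125.54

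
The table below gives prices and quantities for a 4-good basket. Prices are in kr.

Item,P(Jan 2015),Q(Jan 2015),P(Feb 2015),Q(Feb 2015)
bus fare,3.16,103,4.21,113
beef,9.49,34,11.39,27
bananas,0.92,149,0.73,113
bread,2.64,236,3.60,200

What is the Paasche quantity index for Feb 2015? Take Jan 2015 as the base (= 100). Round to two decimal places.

Paasche quantity index uses current-period prices as weights.
ΣP(Feb 2015)·Q(Feb 2015) = 4.21×113 + 11.39×27 + 0.73×113 + 3.60×200 = 475.73 + 307.53 + 82.49 + 720 = 1585.75
ΣP(Feb 2015)·Q(Jan 2015) = 4.21×103 + 11.39×34 + 0.73×149 + 3.60×236 = 433.63 + 387.26 + 108.77 + 849.6 = 1779.26
Index = 1585.75 / 1779.26 × 100 = 89.1241

89.12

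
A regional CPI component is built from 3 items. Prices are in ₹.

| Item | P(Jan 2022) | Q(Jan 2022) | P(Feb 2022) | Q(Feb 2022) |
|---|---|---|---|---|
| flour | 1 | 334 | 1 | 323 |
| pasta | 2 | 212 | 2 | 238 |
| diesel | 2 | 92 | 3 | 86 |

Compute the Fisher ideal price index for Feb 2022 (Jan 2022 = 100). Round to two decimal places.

Laspeyres component (base-period weights):
ΣP(Feb 2022)Q(Jan 2022) = 1×334 + 2×212 + 3×92 = 334 + 424 + 276 = 1034
ΣP(Jan 2022)Q(Jan 2022) = 1×334 + 2×212 + 2×92 = 334 + 424 + 184 = 942
L = 1034 / 942 × 100 = 109.7665
Paasche component (current-period weights):
ΣP(Feb 2022)Q(Feb 2022) = 1×323 + 2×238 + 3×86 = 323 + 476 + 258 = 1057
ΣP(Jan 2022)Q(Feb 2022) = 1×323 + 2×238 + 2×86 = 323 + 476 + 172 = 971
P = 1057 / 971 × 100 = 108.8568
Fisher = √(L × P) = √(109.7665 × 108.8568) = 109.3107

109.31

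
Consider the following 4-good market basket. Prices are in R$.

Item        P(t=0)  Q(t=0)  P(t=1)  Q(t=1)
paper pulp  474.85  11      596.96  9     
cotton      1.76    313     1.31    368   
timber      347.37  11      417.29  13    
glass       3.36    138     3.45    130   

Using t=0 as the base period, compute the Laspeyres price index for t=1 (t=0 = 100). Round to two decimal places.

Laspeyres price index uses base-period quantities as weights.
ΣP(t=1)·Q(t=0) = 596.96×11 + 1.31×313 + 417.29×11 + 3.45×138 = 6566.56 + 410.03 + 4590.19 + 476.1 = 12042.88
ΣP(t=0)·Q(t=0) = 474.85×11 + 1.76×313 + 347.37×11 + 3.36×138 = 5223.35 + 550.88 + 3821.07 + 463.68 = 10058.98
Index = 12042.88 / 10058.98 × 100 = 119.7227

119.72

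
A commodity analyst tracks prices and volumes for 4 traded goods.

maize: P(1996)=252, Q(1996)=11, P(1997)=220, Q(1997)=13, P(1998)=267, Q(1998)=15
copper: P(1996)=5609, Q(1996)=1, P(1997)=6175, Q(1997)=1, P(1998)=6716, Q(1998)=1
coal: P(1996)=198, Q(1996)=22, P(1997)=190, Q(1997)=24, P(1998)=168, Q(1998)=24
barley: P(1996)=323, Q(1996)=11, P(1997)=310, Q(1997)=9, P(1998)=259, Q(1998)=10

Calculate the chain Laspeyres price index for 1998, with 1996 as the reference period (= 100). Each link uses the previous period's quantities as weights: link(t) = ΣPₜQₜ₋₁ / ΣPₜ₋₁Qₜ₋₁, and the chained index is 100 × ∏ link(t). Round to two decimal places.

100.36

Link 1996→1997:
ΣP(1997)Q(1996) = 220×11 + 6175×1 + 190×22 + 310×11 = 2420 + 6175 + 4180 + 3410 = 16185
ΣP(1996)Q(1996) = 252×11 + 5609×1 + 198×22 + 323×11 = 2772 + 5609 + 4356 + 3553 = 16290
link = 16185/16290 = 0.993554
Link 1997→1998:
ΣP(1998)Q(1997) = 267×13 + 6716×1 + 168×24 + 259×9 = 3471 + 6716 + 4032 + 2331 = 16550
ΣP(1997)Q(1997) = 220×13 + 6175×1 + 190×24 + 310×9 = 2860 + 6175 + 4560 + 2790 = 16385
link = 16550/16385 = 1.010070
Chained index = 100 × 0.993554 × 1.010070 = 100.3560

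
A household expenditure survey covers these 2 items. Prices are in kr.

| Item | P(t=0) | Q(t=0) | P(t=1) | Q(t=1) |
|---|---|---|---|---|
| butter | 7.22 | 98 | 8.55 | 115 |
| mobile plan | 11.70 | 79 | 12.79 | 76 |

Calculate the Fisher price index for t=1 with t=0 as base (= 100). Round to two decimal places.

113.49

Laspeyres component (base-period weights):
ΣP(t=1)Q(t=0) = 8.55×98 + 12.79×79 = 837.9 + 1010.41 = 1848.31
ΣP(t=0)Q(t=0) = 7.22×98 + 11.70×79 = 707.56 + 924.3 = 1631.86
L = 1848.31 / 1631.86 × 100 = 113.2640
Paasche component (current-period weights):
ΣP(t=1)Q(t=1) = 8.55×115 + 12.79×76 = 983.25 + 972.04 = 1955.29
ΣP(t=0)Q(t=1) = 7.22×115 + 11.70×76 = 830.3 + 889.2 = 1719.5
P = 1955.29 / 1719.5 × 100 = 113.7127
Fisher = √(L × P) = √(113.2640 × 113.7127) = 113.4881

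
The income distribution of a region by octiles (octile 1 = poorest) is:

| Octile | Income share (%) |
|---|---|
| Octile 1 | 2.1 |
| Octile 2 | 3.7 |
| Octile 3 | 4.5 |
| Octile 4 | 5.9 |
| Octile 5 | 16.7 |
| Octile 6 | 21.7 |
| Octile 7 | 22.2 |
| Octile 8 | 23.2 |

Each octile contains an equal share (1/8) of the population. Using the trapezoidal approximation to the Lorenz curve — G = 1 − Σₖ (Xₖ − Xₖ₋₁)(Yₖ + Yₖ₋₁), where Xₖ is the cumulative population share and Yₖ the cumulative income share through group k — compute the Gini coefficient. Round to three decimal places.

Cumulative income shares Yₖ: 0.0210, 0.0580, 0.1030, 0.1620, 0.3290, 0.5460, 0.7680, 1.0000
Σ (Xₖ−Xₖ₋₁)(Yₖ+Yₖ₋₁) = (1/8)(0.0210+0.0000) + (1/8)(0.0580+0.0210) + (1/8)(0.1030+0.0580) + (1/8)(0.1620+0.1030) + (1/8)(0.3290+0.1620) + (1/8)(0.5460+0.3290) + (1/8)(0.7680+0.5460) + (1/8)(1.0000+0.7680)
  = 0.0026 + 0.0099 + 0.0201 + 0.0331 + 0.0614 + 0.1094 + 0.1642 + 0.2210 = 0.6217
G = 1 − 0.6217 = 0.3783

0.378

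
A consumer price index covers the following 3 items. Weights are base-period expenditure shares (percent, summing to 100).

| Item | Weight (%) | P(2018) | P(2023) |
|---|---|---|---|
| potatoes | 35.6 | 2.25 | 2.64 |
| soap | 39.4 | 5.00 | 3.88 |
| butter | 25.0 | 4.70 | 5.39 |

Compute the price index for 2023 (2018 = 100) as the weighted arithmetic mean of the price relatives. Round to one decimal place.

101.0

potatoes: 35.6 × (2.64/2.25) = 35.6 × 1.173333 = 41.7707
soap: 39.4 × (3.88/5.00) = 39.4 × 0.776000 = 30.5744
butter: 25.0 × (5.39/4.70) = 25.0 × 1.146809 = 28.6702
Index = Σ wᵢ·(p₁ᵢ/p₀ᵢ) = 41.7707 + 30.5744 + 28.6702 = 101.0153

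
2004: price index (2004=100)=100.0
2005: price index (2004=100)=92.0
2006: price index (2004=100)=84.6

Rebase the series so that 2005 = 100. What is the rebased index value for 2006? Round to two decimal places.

91.96

Rebased(2006) = 84.6 / 92.0 × 100 = 91.9565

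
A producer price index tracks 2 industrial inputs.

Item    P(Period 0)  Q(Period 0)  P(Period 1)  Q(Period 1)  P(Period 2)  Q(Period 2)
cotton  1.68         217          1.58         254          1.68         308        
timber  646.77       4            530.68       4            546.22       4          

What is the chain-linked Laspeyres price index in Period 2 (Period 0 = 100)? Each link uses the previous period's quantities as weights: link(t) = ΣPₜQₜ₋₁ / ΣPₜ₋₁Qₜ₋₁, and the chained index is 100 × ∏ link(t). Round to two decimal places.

86.43

Link Period 0→Period 1:
ΣP(Period 1)Q(Period 0) = 1.58×217 + 530.68×4 = 342.86 + 2122.72 = 2465.58
ΣP(Period 0)Q(Period 0) = 1.68×217 + 646.77×4 = 364.56 + 2587.08 = 2951.64
link = 2465.58/2951.64 = 0.835325
Link Period 1→Period 2:
ΣP(Period 2)Q(Period 1) = 1.68×254 + 546.22×4 = 426.72 + 2184.88 = 2611.6
ΣP(Period 1)Q(Period 1) = 1.58×254 + 530.68×4 = 401.32 + 2122.72 = 2524.04
link = 2611.6/2524.04 = 1.034690
Chained index = 100 × 0.835325 × 1.034690 = 86.4303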